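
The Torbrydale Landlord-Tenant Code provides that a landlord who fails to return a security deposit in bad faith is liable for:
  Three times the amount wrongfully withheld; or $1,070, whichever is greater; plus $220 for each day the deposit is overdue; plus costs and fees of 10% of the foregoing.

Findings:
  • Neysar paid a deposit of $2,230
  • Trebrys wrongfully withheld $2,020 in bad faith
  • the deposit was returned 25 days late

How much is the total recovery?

$12,716

Trebled: 3 × $2,020 = $6,060
Minimum $1,070: $6,060 meets the minimum, no increase.
Late-return penalty: 25 × $220 = $5,500
Damages plus late penalty: $6,060 + $5,500 = $11,560
Costs and fees: 10% of $11,560 = $1,156
Total recovery: $11,560 + $1,156 = $12,716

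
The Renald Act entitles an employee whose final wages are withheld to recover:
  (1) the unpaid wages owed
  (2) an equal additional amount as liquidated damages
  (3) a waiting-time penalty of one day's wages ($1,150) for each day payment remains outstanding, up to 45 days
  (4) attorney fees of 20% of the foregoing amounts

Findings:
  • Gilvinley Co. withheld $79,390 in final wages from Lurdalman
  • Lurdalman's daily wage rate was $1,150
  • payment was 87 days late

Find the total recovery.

Liquidated damages (equal amount): $79,390
Penalty days: min(87, 45) = 45
Waiting-time penalty: 45 × $1,150 = $51,750
Subtotal: $79,390 + $79,390 + $51,750 = $210,530
Attorney fees: 20% of $210,530 = $42,106
Total award: $210,530 + $42,106 = $252,636

$252,636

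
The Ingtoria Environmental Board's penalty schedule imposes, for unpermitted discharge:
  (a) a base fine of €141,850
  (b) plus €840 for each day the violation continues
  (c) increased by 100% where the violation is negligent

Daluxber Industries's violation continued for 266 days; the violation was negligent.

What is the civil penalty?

€730,580

Per-day component: 266 × €840 = €223,440
Base plus per-day: €141,850 + €223,440 = €365,290
Enhancement: 100% of €365,290 = €365,290
Enhanced fine: €365,290 + €365,290 = €730,580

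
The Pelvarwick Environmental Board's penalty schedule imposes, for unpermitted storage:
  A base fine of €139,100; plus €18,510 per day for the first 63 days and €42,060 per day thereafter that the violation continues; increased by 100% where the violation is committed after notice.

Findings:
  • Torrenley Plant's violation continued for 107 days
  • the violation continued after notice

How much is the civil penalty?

Civil penalty: €6,311,740

First 63 days: 63 × €18,510 = €1,166,130
Remaining days: (107 − 63) × €42,060 = €1,850,640
Per-day component: €1,166,130 + €1,850,640 = €3,016,770
Base plus per-day: €139,100 + €3,016,770 = €3,155,870
Enhancement: 100% of €3,155,870 = €3,155,870
Enhanced fine: €3,155,870 + €3,155,870 = €6,311,740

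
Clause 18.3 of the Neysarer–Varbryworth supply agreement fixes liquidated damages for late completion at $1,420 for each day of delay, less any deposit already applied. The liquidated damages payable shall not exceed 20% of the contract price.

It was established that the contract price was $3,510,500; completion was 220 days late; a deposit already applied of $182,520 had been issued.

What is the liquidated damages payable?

$129,880

Per-day damages: 220 × $1,420 = $312,400
Less deposit already applied: $312,400 − $182,520 = $129,880
Cap: 20% of $3,510,500 = $702,100
Cap at $702,100: $129,880 is within the cap, no reduction.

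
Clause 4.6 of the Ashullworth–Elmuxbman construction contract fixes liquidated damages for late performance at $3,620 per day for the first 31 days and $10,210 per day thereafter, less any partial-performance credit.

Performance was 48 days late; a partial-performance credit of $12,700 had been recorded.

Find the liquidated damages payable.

Liquidated damages: $273,090

First 31 days: 31 × $3,620 = $112,220
Remaining days: (48 − 31) × $10,210 = $173,570
Accrued per-day damages: $112,220 + $173,570 = $285,790
Less partial-performance credit: $285,790 − $12,700 = $273,090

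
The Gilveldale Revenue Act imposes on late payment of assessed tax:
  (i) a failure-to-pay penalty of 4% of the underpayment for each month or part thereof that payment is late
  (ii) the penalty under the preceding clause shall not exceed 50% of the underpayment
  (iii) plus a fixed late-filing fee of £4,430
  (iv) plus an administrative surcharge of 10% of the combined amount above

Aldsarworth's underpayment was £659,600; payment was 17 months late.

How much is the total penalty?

£367,653

Accrued rate: 4% × 17 = 68%, capped at 50% → 50%
Failure-to-pay penalty: 50% of £659,600 = £329,800
Penalty before surcharge: £329,800 + £4,430 = £334,230
Administrative surcharge: 10% of £334,230 = £33,423
Total penalty: £334,230 + £33,423 = £367,653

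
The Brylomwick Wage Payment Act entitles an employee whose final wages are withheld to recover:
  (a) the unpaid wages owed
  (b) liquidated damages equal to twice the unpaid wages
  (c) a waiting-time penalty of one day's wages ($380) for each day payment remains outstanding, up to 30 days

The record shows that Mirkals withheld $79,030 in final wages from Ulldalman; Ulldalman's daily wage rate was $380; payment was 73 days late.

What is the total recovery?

Doubled: 2 × $79,030 = $158,060
Penalty days: min(73, 30) = 30
Waiting-time penalty: 30 × $380 = $11,400
Total award: $79,030 + $158,060 + $11,400 = $248,490

$248,490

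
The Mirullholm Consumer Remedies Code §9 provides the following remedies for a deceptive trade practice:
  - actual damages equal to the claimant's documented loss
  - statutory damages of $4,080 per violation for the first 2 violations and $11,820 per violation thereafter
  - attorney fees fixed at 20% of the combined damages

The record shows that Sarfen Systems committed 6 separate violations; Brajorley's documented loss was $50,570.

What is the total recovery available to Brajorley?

First 2 violations: 2 × $4,080 = $8,160
Remaining violations: (6 − 2) × $11,820 = $47,280
Statutory damages: $8,160 + $47,280 = $55,440
Combined damages: $50,570 + $55,440 = $106,010
Attorney fees: 20% of $106,010 = $21,202
Total recovery: $106,010 + $21,202 = $127,212

$127,212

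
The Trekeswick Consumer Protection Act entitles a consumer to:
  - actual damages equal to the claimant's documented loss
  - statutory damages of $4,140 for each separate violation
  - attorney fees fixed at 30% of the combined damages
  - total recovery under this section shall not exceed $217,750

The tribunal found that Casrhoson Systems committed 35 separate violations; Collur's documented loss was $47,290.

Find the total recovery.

Statutory damages: 35 × $4,140 = $144,900
Combined damages: $47,290 + $144,900 = $192,190
Attorney fees: 30% of $192,190 = $57,657
Total before cap: $192,190 + $57,657 = $249,847
Cap at $217,750: $249,847 exceeds the cap → $217,750

$217,750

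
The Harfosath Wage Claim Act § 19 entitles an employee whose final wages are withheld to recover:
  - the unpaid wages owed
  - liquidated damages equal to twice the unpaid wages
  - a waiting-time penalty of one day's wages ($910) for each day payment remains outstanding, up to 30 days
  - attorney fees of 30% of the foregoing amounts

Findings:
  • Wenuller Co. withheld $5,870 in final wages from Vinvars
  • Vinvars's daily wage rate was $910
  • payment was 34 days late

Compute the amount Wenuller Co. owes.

Doubled: 2 × $5,870 = $11,740
Penalty days: min(34, 30) = 30
Waiting-time penalty: 30 × $910 = $27,300
Subtotal: $5,870 + $11,740 + $27,300 = $44,910
Attorney fees: 30% of $44,910 = $13,473
Total award: $44,910 + $13,473 = $58,383

$58,383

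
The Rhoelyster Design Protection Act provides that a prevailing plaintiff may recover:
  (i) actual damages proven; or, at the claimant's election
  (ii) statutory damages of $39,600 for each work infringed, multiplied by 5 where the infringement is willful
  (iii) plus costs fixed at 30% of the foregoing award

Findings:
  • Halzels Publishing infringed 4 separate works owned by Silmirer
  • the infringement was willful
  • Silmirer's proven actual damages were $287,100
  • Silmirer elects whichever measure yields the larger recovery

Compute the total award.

Statutory damages: 4 × $39,600 = $158,400
Multiplied by 5: 5 × $158,400 = $792,000
Greater of actual damages ($287,100) or enhanced statutory damages ($792,000): $792,000
Costs: 30% of $792,000 = $237,600
Award plus costs: $792,000 + $237,600 = $1,029,600

$1,029,600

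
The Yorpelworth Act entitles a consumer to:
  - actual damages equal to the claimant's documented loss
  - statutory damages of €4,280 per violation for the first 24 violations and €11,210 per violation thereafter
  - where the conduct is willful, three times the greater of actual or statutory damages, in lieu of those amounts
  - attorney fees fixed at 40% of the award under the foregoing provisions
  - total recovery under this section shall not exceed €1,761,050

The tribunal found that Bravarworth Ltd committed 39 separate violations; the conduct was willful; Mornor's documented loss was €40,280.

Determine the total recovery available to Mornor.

€1,137,654

First 24 violations: 24 × €4,280 = €102,720
Remaining violations: (39 − 24) × €11,210 = €168,150
Statutory damages: €102,720 + €168,150 = €270,870
Greater of actual damages (€40,280) or statutory damages (€270,870): €270,870
Trebled: 3 × €270,870 = €812,610
Attorney fees: 40% of €812,610 = €325,044
Total before cap: €812,610 + €325,044 = €1,137,654
Cap at €1,761,050: €1,137,654 is within the cap, no reduction.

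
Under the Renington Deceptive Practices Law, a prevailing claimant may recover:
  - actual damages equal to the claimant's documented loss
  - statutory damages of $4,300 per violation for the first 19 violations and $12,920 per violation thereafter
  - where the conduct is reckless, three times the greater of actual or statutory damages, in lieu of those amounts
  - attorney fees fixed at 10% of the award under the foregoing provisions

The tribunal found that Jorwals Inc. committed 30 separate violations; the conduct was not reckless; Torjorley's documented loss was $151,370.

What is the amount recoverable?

$412,709

First 19 violations: 19 × $4,300 = $81,700
Remaining violations: (30 − 19) × $12,920 = $142,120
Statutory damages: $81,700 + $142,120 = $223,820
Conduct not reckless: the in-lieu enhancement does not apply.
Actual plus statutory damages: $151,370 + $223,820 = $375,190
Attorney fees: 10% of $375,190 = $37,519
Total recovery: $375,190 + $37,519 = $412,709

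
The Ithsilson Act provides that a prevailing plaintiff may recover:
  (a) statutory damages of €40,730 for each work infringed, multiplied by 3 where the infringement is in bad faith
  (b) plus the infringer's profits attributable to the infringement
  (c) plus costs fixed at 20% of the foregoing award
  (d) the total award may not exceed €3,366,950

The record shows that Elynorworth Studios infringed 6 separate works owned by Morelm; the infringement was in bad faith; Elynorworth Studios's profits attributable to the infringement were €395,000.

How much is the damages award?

Award: €1,353,768

Statutory damages: 6 × €40,730 = €244,380
Trebled: 3 × €244,380 = €733,140
Combined award: €733,140 + €395,000 = €1,128,140
Costs: 20% of €1,128,140 = €225,628
Award plus costs: €1,128,140 + €225,628 = €1,353,768
Cap at €3,366,950: €1,353,768 is within the cap, no reduction.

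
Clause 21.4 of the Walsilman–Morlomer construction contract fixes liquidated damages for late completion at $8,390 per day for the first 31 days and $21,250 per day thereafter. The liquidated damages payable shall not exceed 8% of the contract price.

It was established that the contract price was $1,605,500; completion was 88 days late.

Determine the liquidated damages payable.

$128,440

First 31 days: 31 × $8,390 = $260,090
Remaining days: (88 − 31) × $21,250 = $1,211,250
Accrued per-day damages: $260,090 + $1,211,250 = $1,471,340
Cap: 8% of $1,605,500 = $128,440
Cap at $128,440: $1,471,340 exceeds the cap → $128,440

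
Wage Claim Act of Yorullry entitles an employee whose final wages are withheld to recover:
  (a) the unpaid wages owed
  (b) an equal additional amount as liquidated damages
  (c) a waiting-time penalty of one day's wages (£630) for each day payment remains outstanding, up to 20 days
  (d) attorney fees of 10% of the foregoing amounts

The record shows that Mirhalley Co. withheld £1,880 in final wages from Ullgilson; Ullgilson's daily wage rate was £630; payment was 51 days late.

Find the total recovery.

Total award: £17,996

Liquidated damages (equal amount): £1,880
Penalty days: min(51, 20) = 20
Waiting-time penalty: 20 × £630 = £12,600
Subtotal: £1,880 + £1,880 + £12,600 = £16,360
Attorney fees: 10% of £16,360 = £1,636
Total award: £16,360 + £1,636 = £17,996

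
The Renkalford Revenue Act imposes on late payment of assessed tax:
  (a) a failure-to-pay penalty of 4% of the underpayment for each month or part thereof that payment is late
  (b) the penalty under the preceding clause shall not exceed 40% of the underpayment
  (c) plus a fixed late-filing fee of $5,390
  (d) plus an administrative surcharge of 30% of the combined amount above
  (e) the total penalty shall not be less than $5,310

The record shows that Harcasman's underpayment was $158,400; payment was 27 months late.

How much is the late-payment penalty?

$89,375

Accrued rate: 4% × 27 = 108%, capped at 40% → 40%
Failure-to-pay penalty: 40% of $158,400 = $63,360
Penalty before surcharge: $63,360 + $5,390 = $68,750
Administrative surcharge: 30% of $68,750 = $20,625
Total penalty: $68,750 + $20,625 = $89,375
Minimum $5,310: $89,375 meets the minimum, no increase.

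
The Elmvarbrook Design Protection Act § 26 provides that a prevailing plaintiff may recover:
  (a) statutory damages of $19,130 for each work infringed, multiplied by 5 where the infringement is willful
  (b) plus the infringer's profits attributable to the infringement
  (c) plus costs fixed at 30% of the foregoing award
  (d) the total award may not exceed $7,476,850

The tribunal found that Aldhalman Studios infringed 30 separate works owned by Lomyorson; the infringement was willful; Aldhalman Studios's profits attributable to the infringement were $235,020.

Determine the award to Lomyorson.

Statutory damages: 30 × $19,130 = $573,900
Multiplied by 5: 5 × $573,900 = $2,869,500
Combined award: $2,869,500 + $235,020 = $3,104,520
Costs: 30% of $3,104,520 = $931,356
Award plus costs: $3,104,520 + $931,356 = $4,035,876
Cap at $7,476,850: $4,035,876 is within the cap, no reduction.

$4,035,876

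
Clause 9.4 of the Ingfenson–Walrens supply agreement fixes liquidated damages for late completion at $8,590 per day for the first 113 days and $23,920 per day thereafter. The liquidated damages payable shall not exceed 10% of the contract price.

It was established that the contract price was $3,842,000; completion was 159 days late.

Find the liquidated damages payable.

$384,200

First 113 days: 113 × $8,590 = $970,670
Remaining days: (159 − 113) × $23,920 = $1,100,320
Accrued per-day damages: $970,670 + $1,100,320 = $2,070,990
Cap: 10% of $3,842,000 = $384,200
Cap at $384,200: $2,070,990 exceeds the cap → $384,200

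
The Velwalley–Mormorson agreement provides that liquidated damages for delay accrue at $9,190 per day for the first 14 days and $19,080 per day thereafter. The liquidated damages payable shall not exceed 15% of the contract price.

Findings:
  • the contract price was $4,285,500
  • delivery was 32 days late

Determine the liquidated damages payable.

First 14 days: 14 × $9,190 = $128,660
Remaining days: (32 − 14) × $19,080 = $343,440
Accrued per-day damages: $128,660 + $343,440 = $472,100
Cap: 15% of $4,285,500 = $642,825
Cap at $642,825: $472,100 is within the cap, no reduction.

$472,100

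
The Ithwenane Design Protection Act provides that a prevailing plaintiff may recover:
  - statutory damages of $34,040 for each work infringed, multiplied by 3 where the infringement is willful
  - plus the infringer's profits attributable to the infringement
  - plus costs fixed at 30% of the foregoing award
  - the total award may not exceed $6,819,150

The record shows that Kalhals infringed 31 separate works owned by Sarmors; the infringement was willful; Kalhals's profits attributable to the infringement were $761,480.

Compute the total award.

Statutory damages: 31 × $34,040 = $1,055,240
Trebled: 3 × $1,055,240 = $3,165,720
Combined award: $3,165,720 + $761,480 = $3,927,200
Costs: 30% of $3,927,200 = $1,178,160
Award plus costs: $3,927,200 + $1,178,160 = $5,105,360
Cap at $6,819,150: $5,105,360 is within the cap, no reduction.

$5,105,360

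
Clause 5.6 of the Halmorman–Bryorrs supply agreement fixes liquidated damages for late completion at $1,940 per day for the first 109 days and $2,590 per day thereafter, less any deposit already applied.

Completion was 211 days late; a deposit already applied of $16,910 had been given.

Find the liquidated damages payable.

Liquidated damages: $458,730

First 109 days: 109 × $1,940 = $211,460
Remaining days: (211 − 109) × $2,590 = $264,180
Accrued per-day damages: $211,460 + $264,180 = $475,640
Less deposit already applied: $475,640 − $16,910 = $458,730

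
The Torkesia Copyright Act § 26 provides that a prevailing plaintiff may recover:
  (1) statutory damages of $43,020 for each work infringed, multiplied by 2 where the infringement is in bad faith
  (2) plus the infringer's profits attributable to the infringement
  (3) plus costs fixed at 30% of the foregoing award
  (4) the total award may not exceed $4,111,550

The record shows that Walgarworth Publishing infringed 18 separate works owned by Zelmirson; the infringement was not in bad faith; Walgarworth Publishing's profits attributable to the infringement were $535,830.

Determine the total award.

Statutory damages: 18 × $43,020 = $774,360
Infringement not in bad faith: no ×2 enhancement.
Combined award: $774,360 + $535,830 = $1,310,190
Costs: 30% of $1,310,190 = $393,057
Award plus costs: $1,310,190 + $393,057 = $1,703,247
Cap at $4,111,550: $1,703,247 is within the cap, no reduction.

$1,703,247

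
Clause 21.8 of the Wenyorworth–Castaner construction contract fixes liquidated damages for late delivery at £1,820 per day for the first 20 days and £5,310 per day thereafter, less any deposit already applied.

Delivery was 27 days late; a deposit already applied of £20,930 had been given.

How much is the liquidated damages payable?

£52,640

First 20 days: 20 × £1,820 = £36,400
Remaining days: (27 − 20) × £5,310 = £37,170
Accrued per-day damages: £36,400 + £37,170 = £73,570
Less deposit already applied: £73,570 − £20,930 = £52,640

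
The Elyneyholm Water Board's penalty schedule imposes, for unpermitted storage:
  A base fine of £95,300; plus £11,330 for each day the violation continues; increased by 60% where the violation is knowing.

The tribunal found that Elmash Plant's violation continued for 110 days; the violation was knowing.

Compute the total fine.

£2,146,560

Per-day component: 110 × £11,330 = £1,246,300
Base plus per-day: £95,300 + £1,246,300 = £1,341,600
Enhancement: 60% of £1,341,600 = £804,960
Enhanced fine: £1,341,600 + £804,960 = £2,146,560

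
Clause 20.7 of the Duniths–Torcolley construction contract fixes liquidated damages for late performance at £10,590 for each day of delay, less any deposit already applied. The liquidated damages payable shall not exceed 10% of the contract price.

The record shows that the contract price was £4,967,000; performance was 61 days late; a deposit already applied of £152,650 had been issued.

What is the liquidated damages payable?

Liquidated damages: £493,340

Per-day damages: 61 × £10,590 = £645,990
Less deposit already applied: £645,990 − £152,650 = £493,340
Cap: 10% of £4,967,000 = £496,700
Cap at £496,700: £493,340 is within the cap, no reduction.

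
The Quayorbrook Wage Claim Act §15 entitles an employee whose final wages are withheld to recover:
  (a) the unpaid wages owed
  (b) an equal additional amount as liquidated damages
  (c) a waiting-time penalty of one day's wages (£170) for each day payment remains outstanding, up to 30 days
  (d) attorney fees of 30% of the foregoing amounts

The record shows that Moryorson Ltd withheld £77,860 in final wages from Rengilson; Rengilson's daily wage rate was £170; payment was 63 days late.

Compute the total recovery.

£209,066

Liquidated damages (equal amount): £77,860
Penalty days: min(63, 30) = 30
Waiting-time penalty: 30 × £170 = £5,100
Subtotal: £77,860 + £77,860 + £5,100 = £160,820
Attorney fees: 30% of £160,820 = £48,246
Total award: £160,820 + £48,246 = £209,066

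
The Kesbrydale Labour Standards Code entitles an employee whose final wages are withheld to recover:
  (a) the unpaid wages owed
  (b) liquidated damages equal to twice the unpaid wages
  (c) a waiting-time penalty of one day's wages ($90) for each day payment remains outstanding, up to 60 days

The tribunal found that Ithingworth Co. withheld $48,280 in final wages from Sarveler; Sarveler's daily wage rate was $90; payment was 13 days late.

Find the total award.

Doubled: 2 × $48,280 = $96,560
Penalty days: min(13, 60) = 13
Waiting-time penalty: 13 × $90 = $1,170
Total award: $48,280 + $96,560 + $1,170 = $146,010

$146,010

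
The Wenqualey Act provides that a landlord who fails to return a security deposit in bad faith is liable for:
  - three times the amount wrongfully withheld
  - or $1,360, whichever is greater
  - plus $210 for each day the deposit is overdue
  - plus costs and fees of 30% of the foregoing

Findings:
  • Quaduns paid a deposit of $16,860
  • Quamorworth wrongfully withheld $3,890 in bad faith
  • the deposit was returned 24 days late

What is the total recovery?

Trebled: 3 × $3,890 = $11,670
Minimum $1,360: $11,670 meets the minimum, no increase.
Late-return penalty: 24 × $210 = $5,040
Damages plus late penalty: $11,670 + $5,040 = $16,710
Costs and fees: 30% of $16,710 = $5,013
Total recovery: $16,710 + $5,013 = $21,723

$21,723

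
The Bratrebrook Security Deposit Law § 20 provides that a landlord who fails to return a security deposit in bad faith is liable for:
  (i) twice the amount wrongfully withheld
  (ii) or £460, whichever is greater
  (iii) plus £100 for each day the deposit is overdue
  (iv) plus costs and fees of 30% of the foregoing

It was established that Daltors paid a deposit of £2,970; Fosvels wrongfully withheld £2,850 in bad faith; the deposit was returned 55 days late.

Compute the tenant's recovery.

Doubled: 2 × £2,850 = £5,700
Minimum £460: £5,700 meets the minimum, no increase.
Late-return penalty: 55 × £100 = £5,500
Damages plus late penalty: £5,700 + £5,500 = £11,200
Costs and fees: 30% of £11,200 = £3,360
Total recovery: £11,200 + £3,360 = £14,560

£14,560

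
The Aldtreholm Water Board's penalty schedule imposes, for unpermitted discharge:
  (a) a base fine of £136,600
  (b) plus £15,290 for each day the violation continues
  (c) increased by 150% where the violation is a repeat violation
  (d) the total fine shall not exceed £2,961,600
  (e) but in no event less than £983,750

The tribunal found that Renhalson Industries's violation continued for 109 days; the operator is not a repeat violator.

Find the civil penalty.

Civil penalty: £1,803,210

Per-day component: 109 × £15,290 = £1,666,610
Base plus per-day: £136,600 + £1,666,610 = £1,803,210
The operator is not a repeat violator: no 150% increase.
Cap at £2,961,600: £1,803,210 is within the cap, no reduction.
Minimum £983,750: £1,803,210 meets the minimum, no increase.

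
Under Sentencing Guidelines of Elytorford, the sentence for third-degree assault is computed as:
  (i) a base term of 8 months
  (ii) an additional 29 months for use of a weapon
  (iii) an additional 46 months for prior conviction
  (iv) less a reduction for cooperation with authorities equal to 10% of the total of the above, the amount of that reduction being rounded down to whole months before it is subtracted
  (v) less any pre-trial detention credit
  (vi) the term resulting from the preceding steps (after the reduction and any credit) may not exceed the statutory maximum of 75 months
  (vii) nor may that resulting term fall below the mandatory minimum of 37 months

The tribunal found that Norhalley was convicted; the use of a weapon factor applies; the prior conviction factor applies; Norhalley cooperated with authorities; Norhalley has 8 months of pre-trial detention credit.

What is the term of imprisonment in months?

Use of a weapon enhancement: +29 months
Prior conviction enhancement: +46 months
Adjusted term: 8 months + 29 months + 46 months = 83 months
Cooperation with authorities reduction: 10% of 83 months = 8 months (rounded down)
After reduction: 83 − 8 = 75 months
Less pre-trial detention credit: 75 months − 8 months = 67 months
Cap at 75 months: 67 months is within the cap, no reduction.
Minimum 37 months: 67 months meets the minimum, no increase.

67 months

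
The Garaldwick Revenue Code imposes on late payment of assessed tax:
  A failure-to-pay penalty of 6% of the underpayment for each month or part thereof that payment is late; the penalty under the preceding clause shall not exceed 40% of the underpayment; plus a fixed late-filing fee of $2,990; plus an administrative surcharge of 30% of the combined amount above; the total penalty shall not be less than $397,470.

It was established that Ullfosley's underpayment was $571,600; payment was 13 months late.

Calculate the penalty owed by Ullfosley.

$397,470

Accrued rate: 6% × 13 = 78%, capped at 40% → 40%
Failure-to-pay penalty: 40% of $571,600 = $228,640
Penalty before surcharge: $228,640 + $2,990 = $231,630
Administrative surcharge: 30% of $231,630 = $69,489
Total penalty: $231,630 + $69,489 = $301,119
Minimum $397,470: $301,119 is below the minimum → $397,470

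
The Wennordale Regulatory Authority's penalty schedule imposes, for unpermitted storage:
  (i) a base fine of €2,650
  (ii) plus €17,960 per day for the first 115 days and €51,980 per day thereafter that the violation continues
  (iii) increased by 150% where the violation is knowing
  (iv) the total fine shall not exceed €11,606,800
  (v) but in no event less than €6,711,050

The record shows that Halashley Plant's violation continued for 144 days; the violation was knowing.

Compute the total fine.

Civil penalty: €8,938,675

First 115 days: 115 × €17,960 = €2,065,400
Remaining days: (144 − 115) × €51,980 = €1,507,420
Per-day component: €2,065,400 + €1,507,420 = €3,572,820
Base plus per-day: €2,650 + €3,572,820 = €3,575,470
Enhancement: 150% of €3,575,470 = €5,363,205
Enhanced fine: €3,575,470 + €5,363,205 = €8,938,675
Cap at €11,606,800: €8,938,675 is within the cap, no reduction.
Minimum €6,711,050: €8,938,675 meets the minimum, no increase.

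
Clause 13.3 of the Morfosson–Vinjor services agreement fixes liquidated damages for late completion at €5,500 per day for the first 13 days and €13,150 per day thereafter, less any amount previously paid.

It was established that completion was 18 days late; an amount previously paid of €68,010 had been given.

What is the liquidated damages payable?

First 13 days: 13 × €5,500 = €71,500
Remaining days: (18 − 13) × €13,150 = €65,750
Accrued per-day damages: €71,500 + €65,750 = €137,250
Less amount previously paid: €137,250 − €68,010 = €69,240

€69,240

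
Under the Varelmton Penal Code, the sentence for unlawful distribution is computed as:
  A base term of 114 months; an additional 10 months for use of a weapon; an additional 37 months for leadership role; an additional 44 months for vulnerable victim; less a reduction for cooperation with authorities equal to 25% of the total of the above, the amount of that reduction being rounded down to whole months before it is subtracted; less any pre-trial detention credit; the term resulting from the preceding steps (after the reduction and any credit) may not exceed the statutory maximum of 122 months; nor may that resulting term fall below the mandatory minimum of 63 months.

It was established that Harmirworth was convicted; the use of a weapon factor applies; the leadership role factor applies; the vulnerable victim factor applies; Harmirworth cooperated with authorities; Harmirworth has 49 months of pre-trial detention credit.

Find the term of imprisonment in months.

105 months

Use of a weapon enhancement: +10 months
Leadership role enhancement: +37 months
Vulnerable victim enhancement: +44 months
Adjusted term: 114 months + 10 months + 37 months + 44 months = 205 months
Cooperation with authorities reduction: 25% of 205 months = 51 months (rounded down)
After reduction: 205 − 51 = 154 months
Less pre-trial detention credit: 154 months − 49 months = 105 months
Cap at 122 months: 105 months is within the cap, no reduction.
Minimum 63 months: 105 months meets the minimum, no increase.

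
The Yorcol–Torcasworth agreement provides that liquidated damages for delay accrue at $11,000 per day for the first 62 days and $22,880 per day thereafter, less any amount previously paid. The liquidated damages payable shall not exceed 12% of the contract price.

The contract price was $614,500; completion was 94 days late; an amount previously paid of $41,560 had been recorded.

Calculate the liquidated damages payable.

First 62 days: 62 × $11,000 = $682,000
Remaining days: (94 − 62) × $22,880 = $732,160
Accrued per-day damages: $682,000 + $732,160 = $1,414,160
Less amount previously paid: $1,414,160 − $41,560 = $1,372,600
Cap: 12% of $614,500 = $73,740
Cap at $73,740: $1,372,600 exceeds the cap → $73,740

Liquidated damages: $73,740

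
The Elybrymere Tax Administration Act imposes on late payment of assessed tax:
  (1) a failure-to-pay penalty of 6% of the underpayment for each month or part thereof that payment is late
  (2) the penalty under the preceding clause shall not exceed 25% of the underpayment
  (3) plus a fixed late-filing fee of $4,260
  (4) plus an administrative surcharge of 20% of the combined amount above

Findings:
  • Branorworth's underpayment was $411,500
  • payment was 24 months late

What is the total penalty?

$128,562

Accrued rate: 6% × 24 = 144%, capped at 25% → 25%
Failure-to-pay penalty: 25% of $411,500 = $102,875
Penalty before surcharge: $102,875 + $4,260 = $107,135
Administrative surcharge: 20% of $107,135 = $21,427
Total penalty: $107,135 + $21,427 = $128,562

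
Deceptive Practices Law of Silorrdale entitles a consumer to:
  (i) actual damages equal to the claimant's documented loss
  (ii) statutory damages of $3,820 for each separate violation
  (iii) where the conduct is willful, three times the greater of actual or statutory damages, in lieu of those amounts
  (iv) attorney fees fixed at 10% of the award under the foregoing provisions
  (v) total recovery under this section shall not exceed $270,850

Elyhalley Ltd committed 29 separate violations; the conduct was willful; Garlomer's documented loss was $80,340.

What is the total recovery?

Statutory damages: 29 × $3,820 = $110,780
Greater of actual damages ($80,340) or statutory damages ($110,780): $110,780
Trebled: 3 × $110,780 = $332,340
Attorney fees: 10% of $332,340 = $33,234
Total before cap: $332,340 + $33,234 = $365,574
Cap at $270,850: $365,574 exceeds the cap → $270,850

$270,850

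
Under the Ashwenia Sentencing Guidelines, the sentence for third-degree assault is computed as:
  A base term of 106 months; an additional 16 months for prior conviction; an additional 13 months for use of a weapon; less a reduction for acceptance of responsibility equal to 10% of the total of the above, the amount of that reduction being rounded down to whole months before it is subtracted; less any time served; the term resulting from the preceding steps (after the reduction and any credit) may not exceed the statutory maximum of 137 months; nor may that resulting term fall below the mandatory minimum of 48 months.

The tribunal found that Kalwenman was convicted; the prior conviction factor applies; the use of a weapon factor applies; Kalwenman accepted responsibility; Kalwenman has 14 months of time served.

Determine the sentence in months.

Prior conviction enhancement: +16 months
Use of a weapon enhancement: +13 months
Adjusted term: 106 months + 16 months + 13 months = 135 months
Acceptance of responsibility reduction: 10% of 135 months = 13 months (rounded down)
After reduction: 135 − 13 = 122 months
Less time served: 122 months − 14 months = 108 months
Cap at 137 months: 108 months is within the cap, no reduction.
Minimum 48 months: 108 months meets the minimum, no increase.

108 months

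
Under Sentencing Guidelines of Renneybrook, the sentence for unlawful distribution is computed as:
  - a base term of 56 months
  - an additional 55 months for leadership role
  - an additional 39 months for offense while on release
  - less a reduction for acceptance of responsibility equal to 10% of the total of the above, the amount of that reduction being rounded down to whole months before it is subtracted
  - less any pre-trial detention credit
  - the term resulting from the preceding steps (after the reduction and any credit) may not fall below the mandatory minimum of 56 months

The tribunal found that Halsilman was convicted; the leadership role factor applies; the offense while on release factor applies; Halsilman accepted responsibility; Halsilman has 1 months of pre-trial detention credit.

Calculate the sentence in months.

Leadership role enhancement: +55 months
Offense while on release enhancement: +39 months
Adjusted term: 56 months + 55 months + 39 months = 150 months
Acceptance of responsibility reduction: 10% of 150 months = 15 months (rounded down)
After reduction: 150 − 15 = 135 months
Less pre-trial detention credit: 135 months − 1 months = 134 months
Minimum 56 months: 134 months meets the minimum, no increase.

134 months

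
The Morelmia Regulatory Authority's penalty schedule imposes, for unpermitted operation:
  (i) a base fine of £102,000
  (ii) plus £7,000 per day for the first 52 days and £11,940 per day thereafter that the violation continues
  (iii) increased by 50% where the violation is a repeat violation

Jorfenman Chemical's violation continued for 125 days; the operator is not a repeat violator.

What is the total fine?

£1,337,620

First 52 days: 52 × £7,000 = £364,000
Remaining days: (125 − 52) × £11,940 = £871,620
Per-day component: £364,000 + £871,620 = £1,235,620
Base plus per-day: £102,000 + £1,235,620 = £1,337,620
The operator is not a repeat violator: no 50% increase.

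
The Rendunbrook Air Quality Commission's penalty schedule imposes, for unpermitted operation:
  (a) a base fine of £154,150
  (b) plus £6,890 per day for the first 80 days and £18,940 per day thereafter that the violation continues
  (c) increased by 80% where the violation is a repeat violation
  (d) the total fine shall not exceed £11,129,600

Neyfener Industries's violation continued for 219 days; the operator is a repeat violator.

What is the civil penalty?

First 80 days: 80 × £6,890 = £551,200
Remaining days: (219 − 80) × £18,940 = £2,632,660
Per-day component: £551,200 + £2,632,660 = £3,183,860
Base plus per-day: £154,150 + £3,183,860 = £3,338,010
Enhancement: 80% of £3,338,010 = £2,670,408
Enhanced fine: £3,338,010 + £2,670,408 = £6,008,418
Cap at £11,129,600: £6,008,418 is within the cap, no reduction.

£6,008,418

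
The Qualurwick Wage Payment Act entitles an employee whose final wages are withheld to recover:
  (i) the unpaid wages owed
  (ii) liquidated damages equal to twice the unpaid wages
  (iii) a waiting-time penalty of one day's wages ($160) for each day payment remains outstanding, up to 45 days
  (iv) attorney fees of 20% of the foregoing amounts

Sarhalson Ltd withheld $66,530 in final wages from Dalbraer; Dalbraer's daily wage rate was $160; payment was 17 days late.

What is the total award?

$242,772

Doubled: 2 × $66,530 = $133,060
Penalty days: min(17, 45) = 17
Waiting-time penalty: 17 × $160 = $2,720
Subtotal: $66,530 + $133,060 + $2,720 = $202,310
Attorney fees: 20% of $202,310 = $40,462
Total award: $202,310 + $40,462 = $242,772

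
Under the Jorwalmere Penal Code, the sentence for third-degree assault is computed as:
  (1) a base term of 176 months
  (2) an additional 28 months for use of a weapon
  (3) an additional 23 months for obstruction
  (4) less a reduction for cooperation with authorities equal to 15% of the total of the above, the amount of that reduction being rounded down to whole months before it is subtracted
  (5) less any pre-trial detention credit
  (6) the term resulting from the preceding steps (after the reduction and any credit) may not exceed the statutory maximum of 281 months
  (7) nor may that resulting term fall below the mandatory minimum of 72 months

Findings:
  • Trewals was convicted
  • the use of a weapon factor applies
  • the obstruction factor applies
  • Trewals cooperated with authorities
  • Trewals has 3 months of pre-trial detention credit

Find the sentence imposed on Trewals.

Use of a weapon enhancement: +28 months
Obstruction enhancement: +23 months
Adjusted term: 176 months + 28 months + 23 months = 227 months
Cooperation with authorities reduction: 15% of 227 months = 34 months (rounded down)
After reduction: 227 − 34 = 193 months
Less pre-trial detention credit: 193 months − 3 months = 190 months
Cap at 281 months: 190 months is within the cap, no reduction.
Minimum 72 months: 190 months meets the minimum, no increase.

190 months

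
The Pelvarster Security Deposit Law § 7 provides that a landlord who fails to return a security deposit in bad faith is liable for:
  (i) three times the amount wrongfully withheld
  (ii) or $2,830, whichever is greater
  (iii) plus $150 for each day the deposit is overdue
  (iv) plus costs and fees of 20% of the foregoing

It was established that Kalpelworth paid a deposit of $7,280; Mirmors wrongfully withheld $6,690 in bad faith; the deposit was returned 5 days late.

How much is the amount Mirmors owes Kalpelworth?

Trebled: 3 × $6,690 = $20,070
Minimum $2,830: $20,070 meets the minimum, no increase.
Late-return penalty: 5 × $150 = $750
Damages plus late penalty: $20,070 + $750 = $20,820
Costs and fees: 20% of $20,820 = $4,164
Total recovery: $20,820 + $4,164 = $24,984

$24,984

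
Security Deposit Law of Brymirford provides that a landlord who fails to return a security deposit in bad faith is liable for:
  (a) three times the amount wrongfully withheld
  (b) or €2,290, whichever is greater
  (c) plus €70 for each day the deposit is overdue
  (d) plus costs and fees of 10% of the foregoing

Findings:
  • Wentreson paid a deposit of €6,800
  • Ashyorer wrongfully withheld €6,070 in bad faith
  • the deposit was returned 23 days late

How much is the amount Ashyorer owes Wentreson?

Trebled: 3 × €6,070 = €18,210
Minimum €2,290: €18,210 meets the minimum, no increase.
Late-return penalty: 23 × €70 = €1,610
Damages plus late penalty: €18,210 + €1,610 = €19,820
Costs and fees: 10% of €19,820 = €1,982
Total recovery: €19,820 + €1,982 = €21,802

Recovery: €21,802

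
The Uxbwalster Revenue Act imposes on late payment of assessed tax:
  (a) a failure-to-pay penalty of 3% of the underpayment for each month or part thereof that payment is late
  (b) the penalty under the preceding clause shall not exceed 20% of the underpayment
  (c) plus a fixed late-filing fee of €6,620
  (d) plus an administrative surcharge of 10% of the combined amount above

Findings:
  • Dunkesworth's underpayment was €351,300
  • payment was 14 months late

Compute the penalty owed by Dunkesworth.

€84,568

Accrued rate: 3% × 14 = 42%, capped at 20% → 20%
Failure-to-pay penalty: 20% of €351,300 = €70,260
Penalty before surcharge: €70,260 + €6,620 = €76,880
Administrative surcharge: 10% of €76,880 = €7,688
Total penalty: €76,880 + €7,688 = €84,568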